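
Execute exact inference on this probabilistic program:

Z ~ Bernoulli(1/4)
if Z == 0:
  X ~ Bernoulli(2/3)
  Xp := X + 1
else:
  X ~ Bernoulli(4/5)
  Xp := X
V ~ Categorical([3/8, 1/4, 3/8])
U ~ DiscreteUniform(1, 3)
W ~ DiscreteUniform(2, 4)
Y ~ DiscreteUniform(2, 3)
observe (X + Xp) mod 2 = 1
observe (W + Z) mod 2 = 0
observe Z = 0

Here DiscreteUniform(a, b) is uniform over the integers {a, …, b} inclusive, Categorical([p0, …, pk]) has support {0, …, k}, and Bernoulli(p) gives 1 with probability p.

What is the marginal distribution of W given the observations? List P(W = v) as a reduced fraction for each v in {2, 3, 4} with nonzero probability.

Enumerate traces; 72 have nonzero weight after conditioning:
  (Z=0, X=0, V=0, U=1, W=2, Y=2) weight 1/192
  (Z=0, X=0, V=0, U=1, W=2, Y=3) weight 1/192
  (Z=0, X=0, V=0, U=1, W=4, Y=2) weight 1/192
  (Z=0, X=0, V=0, U=1, W=4, Y=3) weight 1/192
  (Z=0, X=0, V=0, U=2, W=2, Y=2) weight 1/192
  (Z=0, X=0, V=0, U=2, W=2, Y=3) weight 1/192
  (Z=0, X=0, V=0, U=2, W=4, Y=2) weight 1/192
  (Z=0, X=0, V=0, U=2, W=4, Y=3) weight 1/192
  … 64 more
Group by W:
  weight(W=2) = 1/4
  weight(W=4) = 1/4
Total weight = 1/4 + 1/4 = 1/2
P(W=2 | obs) = 1/4 / 1/2 = 1/2
P(W=4 | obs) = 1/4 / 1/2 = 1/2

P(W=2) = 1/2, P(W=4) = 1/2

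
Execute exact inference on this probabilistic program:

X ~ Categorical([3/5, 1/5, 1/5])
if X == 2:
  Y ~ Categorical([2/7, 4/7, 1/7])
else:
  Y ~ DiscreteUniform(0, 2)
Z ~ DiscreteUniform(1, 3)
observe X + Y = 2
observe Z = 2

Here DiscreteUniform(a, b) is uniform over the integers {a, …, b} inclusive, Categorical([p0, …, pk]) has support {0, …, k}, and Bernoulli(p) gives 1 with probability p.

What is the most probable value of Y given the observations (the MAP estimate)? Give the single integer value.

argmax_v P(Y = v | obs) = 2

Enumerate traces; 3 have nonzero weight after conditioning:
  (X=0, Y=2, Z=2) weight 1/15
  (X=1, Y=1, Z=2) weight 1/45
  (X=2, Y=0, Z=2) weight 2/105
Group by Y:
  weight(Y=0) = 2/105
  weight(Y=1) = 1/45
  weight(Y=2) = 1/15
Total weight = 2/105 + 1/45 + 1/15 = 34/315
P(Y=0 | obs) = 2/105 / 34/315 = 3/17
P(Y=1 | obs) = 1/45 / 34/315 = 7/34
P(Y=2 | obs) = 1/15 / 34/315 = 21/34
argmax = 2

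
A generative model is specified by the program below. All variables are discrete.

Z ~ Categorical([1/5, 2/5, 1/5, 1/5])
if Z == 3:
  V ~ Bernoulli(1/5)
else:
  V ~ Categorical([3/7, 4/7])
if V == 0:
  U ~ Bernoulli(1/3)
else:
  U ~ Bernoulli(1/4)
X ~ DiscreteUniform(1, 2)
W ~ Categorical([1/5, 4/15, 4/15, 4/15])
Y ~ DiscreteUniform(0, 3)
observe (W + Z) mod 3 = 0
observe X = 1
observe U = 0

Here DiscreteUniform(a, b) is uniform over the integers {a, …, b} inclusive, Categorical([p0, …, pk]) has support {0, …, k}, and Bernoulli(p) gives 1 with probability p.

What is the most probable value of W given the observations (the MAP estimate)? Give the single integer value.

argmax_v P(W = v | obs) = 2

Enumerate traces; 48 have nonzero weight after conditioning:
  (Z=0, V=0, U=0, X=1, W=0, Y=0) weight 1/700
  (Z=0, V=0, U=0, X=1, W=0, Y=1) weight 1/700
  (Z=0, V=0, U=0, X=1, W=0, Y=2) weight 1/700
  (Z=0, V=0, U=0, X=1, W=0, Y=3) weight 1/700
  (Z=0, V=0, U=0, X=1, W=3, Y=0) weight 1/525
  (Z=0, V=0, U=0, X=1, W=3, Y=1) weight 1/525
  (Z=0, V=0, U=0, X=1, W=3, Y=2) weight 1/525
  (Z=0, V=0, U=0, X=1, W=3, Y=3) weight 1/525
  (Z=1, V=0, U=0, X=1, W=2, Y=0) weight 2/525
  (Z=2, V=0, U=0, X=1, W=1, Y=0) weight 1/525
  … 38 more
Group by W:
  weight(W=0) = 587/21000
  weight(W=1) = 2/105
  weight(W=2) = 4/105
  weight(W=3) = 587/15750
Total weight = 587/21000 + 2/105 + 4/105 + 587/15750 = 7709/63000
P(W=0 | obs) = 587/21000 / 7709/63000 = 1761/7709
P(W=1 | obs) = 2/105 / 7709/63000 = 1200/7709
P(W=2 | obs) = 4/105 / 7709/63000 = 2400/7709
P(W=3 | obs) = 587/15750 / 7709/63000 = 2348/7709
argmax = 2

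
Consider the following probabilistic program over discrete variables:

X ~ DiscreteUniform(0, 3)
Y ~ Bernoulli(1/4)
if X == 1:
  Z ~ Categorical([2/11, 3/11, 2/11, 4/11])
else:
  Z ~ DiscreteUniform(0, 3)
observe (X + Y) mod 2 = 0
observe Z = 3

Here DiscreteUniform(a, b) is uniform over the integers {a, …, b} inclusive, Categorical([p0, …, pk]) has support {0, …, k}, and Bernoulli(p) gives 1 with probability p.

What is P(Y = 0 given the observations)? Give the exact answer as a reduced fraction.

P(Y = 0 | obs) = 22/31

Enumerate traces; 4 have nonzero weight after conditioning:
  (X=0, Y=0, Z=3) weight 3/64
  (X=1, Y=1, Z=3) weight 1/44
  (X=2, Y=0, Z=3) weight 3/64
  (X=3, Y=1, Z=3) weight 1/64
Group by Y:
  weight(Y=0) = 3/32
  weight(Y=1) = 27/704
Total weight = 3/32 + 27/704 = 93/704
P(Y=0 | obs) = 3/32 / 93/704 = 22/31
P(Y=1 | obs) = 27/704 / 93/704 = 9/31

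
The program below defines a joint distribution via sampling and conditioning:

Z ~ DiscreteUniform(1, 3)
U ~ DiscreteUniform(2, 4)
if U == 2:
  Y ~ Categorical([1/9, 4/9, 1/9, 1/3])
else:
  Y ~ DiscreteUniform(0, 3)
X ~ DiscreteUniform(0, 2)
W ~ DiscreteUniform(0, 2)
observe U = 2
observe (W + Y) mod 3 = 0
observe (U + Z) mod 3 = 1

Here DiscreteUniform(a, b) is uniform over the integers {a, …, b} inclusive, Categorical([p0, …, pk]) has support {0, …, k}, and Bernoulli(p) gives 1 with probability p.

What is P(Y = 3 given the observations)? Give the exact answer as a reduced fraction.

Enumerate traces; 12 have nonzero weight after conditioning:
  (Z=2, U=2, Y=0, X=0, W=0) weight 1/729
  (Z=2, U=2, Y=0, X=1, W=0) weight 1/729
  (Z=2, U=2, Y=0, X=2, W=0) weight 1/729
  (Z=2, U=2, Y=1, X=0, W=2) weight 4/729
  (Z=2, U=2, Y=1, X=1, W=2) weight 4/729
  (Z=2, U=2, Y=1, X=2, W=2) weight 4/729
  (Z=2, U=2, Y=2, X=0, W=1) weight 1/729
  (Z=2, U=2, Y=2, X=1, W=1) weight 1/729
  (Z=2, U=2, Y=3, X=0, W=0) weight 1/243
  … 3 more
Group by Y:
  weight(Y=0) = 1/243
  weight(Y=1) = 4/243
  weight(Y=2) = 1/243
  weight(Y=3) = 1/81
Total weight = 1/243 + 4/243 + 1/243 + 1/81 = 1/27
P(Y=0 | obs) = 1/243 / 1/27 = 1/9
P(Y=1 | obs) = 4/243 / 1/27 = 4/9
P(Y=2 | obs) = 1/243 / 1/27 = 1/9
P(Y=3 | obs) = 1/81 / 1/27 = 1/3

P(Y = 3 | obs) = 1/3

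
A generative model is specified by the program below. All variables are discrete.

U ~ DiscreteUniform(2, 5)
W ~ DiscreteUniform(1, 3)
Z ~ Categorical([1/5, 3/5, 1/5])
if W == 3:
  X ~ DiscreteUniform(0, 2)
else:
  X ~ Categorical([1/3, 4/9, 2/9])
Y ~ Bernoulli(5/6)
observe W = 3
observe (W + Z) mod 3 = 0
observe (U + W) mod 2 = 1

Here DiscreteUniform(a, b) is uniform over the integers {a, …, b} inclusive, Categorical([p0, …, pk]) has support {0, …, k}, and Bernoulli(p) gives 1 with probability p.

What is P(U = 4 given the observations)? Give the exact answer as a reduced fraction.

Enumerate traces; 12 have nonzero weight after conditioning:
  (U=2, W=3, Z=0, X=0, Y=0) weight 1/1080
  (U=2, W=3, Z=0, X=0, Y=1) weight 1/216
  (U=2, W=3, Z=0, X=1, Y=0) weight 1/1080
  (U=2, W=3, Z=0, X=1, Y=1) weight 1/216
  (U=2, W=3, Z=0, X=2, Y=0) weight 1/1080
  (U=2, W=3, Z=0, X=2, Y=1) weight 1/216
  (U=4, W=3, Z=0, X=0, Y=0) weight 1/1080
  (U=4, W=3, Z=0, X=0, Y=1) weight 1/216
  … 4 more
Group by U:
  weight(U=2) = 1/60
  weight(U=4) = 1/60
Total weight = 1/60 + 1/60 = 1/30
P(U=2 | obs) = 1/60 / 1/30 = 1/2
P(U=4 | obs) = 1/60 / 1/30 = 1/2

P(U = 4 | obs) = 1/2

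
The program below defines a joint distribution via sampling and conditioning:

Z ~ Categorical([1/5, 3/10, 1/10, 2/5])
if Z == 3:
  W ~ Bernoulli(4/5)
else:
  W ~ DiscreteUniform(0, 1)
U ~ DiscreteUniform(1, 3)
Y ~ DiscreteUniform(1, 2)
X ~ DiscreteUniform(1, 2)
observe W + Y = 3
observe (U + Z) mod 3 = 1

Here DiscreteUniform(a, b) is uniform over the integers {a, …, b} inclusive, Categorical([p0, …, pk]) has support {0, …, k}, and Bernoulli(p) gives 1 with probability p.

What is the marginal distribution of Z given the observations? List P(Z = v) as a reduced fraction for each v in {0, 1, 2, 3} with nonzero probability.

Enumerate traces; 8 have nonzero weight after conditioning:
  (Z=0, W=1, U=1, Y=2, X=1) weight 1/120
  (Z=0, W=1, U=1, Y=2, X=2) weight 1/120
  (Z=1, W=1, U=3, Y=2, X=1) weight 1/80
  (Z=1, W=1, U=3, Y=2, X=2) weight 1/80
  (Z=2, W=1, U=2, Y=2, X=1) weight 1/240
  (Z=2, W=1, U=2, Y=2, X=2) weight 1/240
  (Z=3, W=1, U=1, Y=2, X=1) weight 2/75
  (Z=3, W=1, U=1, Y=2, X=2) weight 2/75
Group by Z:
  weight(Z=0) = 1/60
  weight(Z=1) = 1/40
  weight(Z=2) = 1/120
  weight(Z=3) = 4/75
Total weight = 1/60 + 1/40 + 1/120 + 4/75 = 31/300
P(Z=0 | obs) = 1/60 / 31/300 = 5/31
P(Z=1 | obs) = 1/40 / 31/300 = 15/62
P(Z=2 | obs) = 1/120 / 31/300 = 5/62
P(Z=3 | obs) = 4/75 / 31/300 = 16/31

P(Z=0) = 5/31, P(Z=1) = 15/62, P(Z=2) = 5/62, P(Z=3) = 16/31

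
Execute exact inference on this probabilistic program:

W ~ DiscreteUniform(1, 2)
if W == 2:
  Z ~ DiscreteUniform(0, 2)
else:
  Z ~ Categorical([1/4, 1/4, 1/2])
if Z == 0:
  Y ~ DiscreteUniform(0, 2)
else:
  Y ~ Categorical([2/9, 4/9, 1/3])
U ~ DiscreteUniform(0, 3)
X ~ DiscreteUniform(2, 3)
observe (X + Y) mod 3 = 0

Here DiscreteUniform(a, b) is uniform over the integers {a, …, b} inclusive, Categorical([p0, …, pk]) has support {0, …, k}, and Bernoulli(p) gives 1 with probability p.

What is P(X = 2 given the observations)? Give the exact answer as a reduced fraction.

P(X = 2 | obs) = 89/144

Enumerate traces; 48 have nonzero weight after conditioning:
  (W=1, Z=0, Y=0, U=0, X=3) weight 1/192
  (W=1, Z=0, Y=0, U=1, X=3) weight 1/192
  (W=1, Z=0, Y=0, U=2, X=3) weight 1/192
  (W=1, Z=0, Y=0, U=3, X=3) weight 1/192
  (W=1, Z=0, Y=1, U=0, X=2) weight 1/192
  (W=1, Z=0, Y=1, U=1, X=2) weight 1/192
  (W=1, Z=0, Y=1, U=2, X=2) weight 1/192
  (W=1, Z=0, Y=1, U=3, X=2) weight 1/192
  … 40 more
Group by X:
  weight(X=2) = 89/432
  weight(X=3) = 55/432
Total weight = 89/432 + 55/432 = 1/3
P(X=2 | obs) = 89/432 / 1/3 = 89/144
P(X=3 | obs) = 55/432 / 1/3 = 55/144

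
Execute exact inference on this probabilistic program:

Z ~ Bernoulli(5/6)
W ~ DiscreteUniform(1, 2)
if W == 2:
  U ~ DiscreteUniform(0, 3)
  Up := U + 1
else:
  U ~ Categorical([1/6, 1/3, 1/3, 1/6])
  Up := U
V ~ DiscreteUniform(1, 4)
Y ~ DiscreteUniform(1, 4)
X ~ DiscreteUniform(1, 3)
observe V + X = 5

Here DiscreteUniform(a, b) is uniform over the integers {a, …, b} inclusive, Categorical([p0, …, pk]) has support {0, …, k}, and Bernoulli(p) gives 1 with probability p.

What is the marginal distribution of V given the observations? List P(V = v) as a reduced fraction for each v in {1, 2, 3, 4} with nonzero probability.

Enumerate traces; 192 have nonzero weight after conditioning:
  (Z=0, W=1, U=0, V=2, Y=1, X=3) weight 1/3456
  (Z=0, W=1, U=0, V=2, Y=2, X=3) weight 1/3456
  (Z=0, W=1, U=0, V=2, Y=3, X=3) weight 1/3456
  (Z=0, W=1, U=0, V=2, Y=4, X=3) weight 1/3456
  (Z=0, W=1, U=0, V=3, Y=1, X=2) weight 1/3456
  (Z=0, W=1, U=0, V=3, Y=2, X=2) weight 1/3456
  (Z=0, W=1, U=0, V=3, Y=3, X=2) weight 1/3456
  (Z=0, W=1, U=0, V=3, Y=4, X=2) weight 1/3456
  (Z=0, W=1, U=0, V=4, Y=1, X=1) weight 1/3456
  … 183 more
Group by V:
  weight(V=2) = 1/12
  weight(V=3) = 1/12
  weight(V=4) = 1/12
Total weight = 1/12 + 1/12 + 1/12 = 1/4
P(V=2 | obs) = 1/12 / 1/4 = 1/3
P(V=3 | obs) = 1/12 / 1/4 = 1/3
P(V=4 | obs) = 1/12 / 1/4 = 1/3

P(V=2) = 1/3, P(V=3) = 1/3, P(V=4) = 1/3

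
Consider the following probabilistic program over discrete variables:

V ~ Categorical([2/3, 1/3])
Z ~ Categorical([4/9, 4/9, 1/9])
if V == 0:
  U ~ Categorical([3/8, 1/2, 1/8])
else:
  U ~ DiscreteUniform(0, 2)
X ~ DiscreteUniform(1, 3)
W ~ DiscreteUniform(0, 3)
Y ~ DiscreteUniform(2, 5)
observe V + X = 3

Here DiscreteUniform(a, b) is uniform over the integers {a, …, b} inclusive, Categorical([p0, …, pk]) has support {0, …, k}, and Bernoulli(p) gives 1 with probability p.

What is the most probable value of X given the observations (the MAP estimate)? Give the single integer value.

Enumerate traces; 288 have nonzero weight after conditioning:
  (V=0, Z=0, U=0, X=3, W=0, Y=2) weight 1/432
  (V=0, Z=0, U=0, X=3, W=0, Y=3) weight 1/432
  (V=0, Z=0, U=0, X=3, W=0, Y=4) weight 1/432
  (V=0, Z=0, U=0, X=3, W=0, Y=5) weight 1/432
  (V=0, Z=0, U=0, X=3, W=1, Y=2) weight 1/432
  (V=0, Z=0, U=0, X=3, W=1, Y=3) weight 1/432
  (V=0, Z=0, U=0, X=3, W=1, Y=4) weight 1/432
  (V=0, Z=0, U=0, X=3, W=1, Y=5) weight 1/432
  (V=1, Z=0, U=0, X=2, W=0, Y=2) weight 1/972
  … 279 more
Group by X:
  weight(X=2) = 1/9
  weight(X=3) = 2/9
Total weight = 1/9 + 2/9 = 1/3
P(X=2 | obs) = 1/9 / 1/3 = 1/3
P(X=3 | obs) = 2/9 / 1/3 = 2/3
argmax = 3

argmax_v P(X = v | obs) = 3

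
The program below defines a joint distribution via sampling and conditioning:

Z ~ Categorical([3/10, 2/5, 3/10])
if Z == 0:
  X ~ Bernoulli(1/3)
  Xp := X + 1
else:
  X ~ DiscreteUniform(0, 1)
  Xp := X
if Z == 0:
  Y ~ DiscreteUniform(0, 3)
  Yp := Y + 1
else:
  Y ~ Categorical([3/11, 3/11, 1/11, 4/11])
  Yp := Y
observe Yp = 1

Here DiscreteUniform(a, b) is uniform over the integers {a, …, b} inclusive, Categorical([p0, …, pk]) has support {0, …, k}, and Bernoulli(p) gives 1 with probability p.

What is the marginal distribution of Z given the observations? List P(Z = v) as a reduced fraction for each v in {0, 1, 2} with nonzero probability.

Enumerate traces; 6 have nonzero weight after conditioning:
  (Z=0, X=0, Y=0) weight 1/20
  (Z=0, X=1, Y=0) weight 1/40
  (Z=1, X=0, Y=1) weight 3/55
  (Z=1, X=1, Y=1) weight 3/55
  (Z=2, X=0, Y=1) weight 9/220
  (Z=2, X=1, Y=1) weight 9/220
Group by Z:
  weight(Z=0) = 3/40
  weight(Z=1) = 6/55
  weight(Z=2) = 9/110
Total weight = 3/40 + 6/55 + 9/110 = 117/440
P(Z=0 | obs) = 3/40 / 117/440 = 11/39
P(Z=1 | obs) = 6/55 / 117/440 = 16/39
P(Z=2 | obs) = 9/110 / 117/440 = 4/13

P(Z=0) = 11/39, P(Z=1) = 16/39, P(Z=2) = 4/13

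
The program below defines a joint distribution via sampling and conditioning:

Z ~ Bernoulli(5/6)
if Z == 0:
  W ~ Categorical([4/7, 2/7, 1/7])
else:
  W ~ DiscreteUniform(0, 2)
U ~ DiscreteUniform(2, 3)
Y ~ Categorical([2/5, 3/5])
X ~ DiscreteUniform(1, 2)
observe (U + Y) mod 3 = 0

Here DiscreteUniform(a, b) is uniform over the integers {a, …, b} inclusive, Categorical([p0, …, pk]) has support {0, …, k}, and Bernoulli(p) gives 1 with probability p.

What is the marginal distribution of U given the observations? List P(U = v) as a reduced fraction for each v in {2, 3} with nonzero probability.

P(U=2) = 3/5, P(U=3) = 2/5

Enumerate traces; 24 have nonzero weight after conditioning:
  (Z=0, W=0, U=2, Y=1, X=1) weight 1/70
  (Z=0, W=0, U=2, Y=1, X=2) weight 1/70
  (Z=0, W=0, U=3, Y=0, X=1) weight 1/105
  (Z=0, W=0, U=3, Y=0, X=2) weight 1/105
  (Z=0, W=1, U=2, Y=1, X=1) weight 1/140
  (Z=0, W=1, U=2, Y=1, X=2) weight 1/140
  (Z=0, W=1, U=3, Y=0, X=1) weight 1/210
  (Z=0, W=1, U=3, Y=0, X=2) weight 1/210
  … 16 more
Group by U:
  weight(U=2) = 3/10
  weight(U=3) = 1/5
Total weight = 3/10 + 1/5 = 1/2
P(U=2 | obs) = 3/10 / 1/2 = 3/5
P(U=3 | obs) = 1/5 / 1/2 = 2/5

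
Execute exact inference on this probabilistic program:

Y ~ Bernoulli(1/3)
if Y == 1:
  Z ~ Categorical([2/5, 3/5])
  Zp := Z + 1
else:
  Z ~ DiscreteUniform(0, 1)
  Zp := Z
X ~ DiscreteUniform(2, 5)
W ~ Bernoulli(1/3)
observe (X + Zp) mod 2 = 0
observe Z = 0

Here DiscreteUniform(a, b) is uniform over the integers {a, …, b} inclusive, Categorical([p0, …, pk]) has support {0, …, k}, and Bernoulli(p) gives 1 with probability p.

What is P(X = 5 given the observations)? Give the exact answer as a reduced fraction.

Enumerate traces; 8 have nonzero weight after conditioning:
  (Y=0, Z=0, X=2, W=0) weight 1/18
  (Y=0, Z=0, X=2, W=1) weight 1/36
  (Y=0, Z=0, X=4, W=0) weight 1/18
  (Y=0, Z=0, X=4, W=1) weight 1/36
  (Y=1, Z=0, X=3, W=0) weight 1/45
  (Y=1, Z=0, X=3, W=1) weight 1/90
  (Y=1, Z=0, X=5, W=0) weight 1/45
  (Y=1, Z=0, X=5, W=1) weight 1/90
Group by X:
  weight(X=2) = 1/12
  weight(X=3) = 1/30
  weight(X=4) = 1/12
  weight(X=5) = 1/30
Total weight = 1/12 + 1/30 + 1/12 + 1/30 = 7/30
P(X=2 | obs) = 1/12 / 7/30 = 5/14
P(X=3 | obs) = 1/30 / 7/30 = 1/7
P(X=4 | obs) = 1/12 / 7/30 = 5/14
P(X=5 | obs) = 1/30 / 7/30 = 1/7

P(X = 5 | obs) = 1/7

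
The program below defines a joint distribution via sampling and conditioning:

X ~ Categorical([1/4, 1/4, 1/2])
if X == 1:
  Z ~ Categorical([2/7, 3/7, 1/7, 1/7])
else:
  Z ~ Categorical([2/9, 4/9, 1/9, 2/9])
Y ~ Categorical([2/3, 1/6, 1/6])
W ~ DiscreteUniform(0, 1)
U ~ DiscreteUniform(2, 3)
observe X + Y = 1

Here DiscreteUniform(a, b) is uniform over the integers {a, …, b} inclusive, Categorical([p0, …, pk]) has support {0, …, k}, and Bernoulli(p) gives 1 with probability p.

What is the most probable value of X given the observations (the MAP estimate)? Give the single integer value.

argmax_v P(X = v | obs) = 1

Enumerate traces; 32 have nonzero weight after conditioning:
  (X=0, Z=0, Y=1, W=0, U=2) weight 1/432
  (X=0, Z=0, Y=1, W=0, U=3) weight 1/432
  (X=0, Z=0, Y=1, W=1, U=2) weight 1/432
  (X=0, Z=0, Y=1, W=1, U=3) weight 1/432
  (X=0, Z=1, Y=1, W=0, U=2) weight 1/216
  (X=0, Z=1, Y=1, W=0, U=3) weight 1/216
  (X=0, Z=1, Y=1, W=1, U=2) weight 1/216
  (X=0, Z=1, Y=1, W=1, U=3) weight 1/216
  (X=1, Z=0, Y=0, W=0, U=2) weight 1/84
  … 23 more
Group by X:
  weight(X=0) = 1/24
  weight(X=1) = 1/6
Total weight = 1/24 + 1/6 = 5/24
P(X=0 | obs) = 1/24 / 5/24 = 1/5
P(X=1 | obs) = 1/6 / 5/24 = 4/5
argmax = 1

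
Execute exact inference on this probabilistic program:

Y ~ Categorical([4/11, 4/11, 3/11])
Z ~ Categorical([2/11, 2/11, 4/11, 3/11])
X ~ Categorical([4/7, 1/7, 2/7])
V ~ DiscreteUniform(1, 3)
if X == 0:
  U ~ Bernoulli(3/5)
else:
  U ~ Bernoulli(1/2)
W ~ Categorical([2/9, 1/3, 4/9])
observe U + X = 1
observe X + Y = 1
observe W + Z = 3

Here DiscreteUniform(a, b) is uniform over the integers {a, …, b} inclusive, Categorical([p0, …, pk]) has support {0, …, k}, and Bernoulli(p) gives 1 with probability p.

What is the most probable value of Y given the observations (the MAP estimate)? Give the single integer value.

argmax_v P(Y = v | obs) = 1

Enumerate traces; 18 have nonzero weight after conditioning:
  (Y=0, Z=1, X=1, V=1, U=0, W=2) weight 16/22869
  (Y=0, Z=1, X=1, V=2, U=0, W=2) weight 16/22869
  (Y=0, Z=1, X=1, V=3, U=0, W=2) weight 16/22869
  (Y=0, Z=2, X=1, V=1, U=0, W=1) weight 8/7623
  (Y=0, Z=2, X=1, V=2, U=0, W=1) weight 8/7623
  (Y=0, Z=2, X=1, V=3, U=0, W=1) weight 8/7623
  (Y=0, Z=3, X=1, V=1, U=0, W=0) weight 4/7623
  (Y=0, Z=3, X=1, V=2, U=0, W=0) weight 4/7623
  (Y=1, Z=1, X=0, V=1, U=1, W=2) weight 128/38115
  … 9 more
Group by Y:
  weight(Y=0) = 52/7623
  weight(Y=1) = 416/12705
Total weight = 52/7623 + 416/12705 = 1508/38115
P(Y=0 | obs) = 52/7623 / 1508/38115 = 5/29
P(Y=1 | obs) = 416/12705 / 1508/38115 = 24/29
argmax = 1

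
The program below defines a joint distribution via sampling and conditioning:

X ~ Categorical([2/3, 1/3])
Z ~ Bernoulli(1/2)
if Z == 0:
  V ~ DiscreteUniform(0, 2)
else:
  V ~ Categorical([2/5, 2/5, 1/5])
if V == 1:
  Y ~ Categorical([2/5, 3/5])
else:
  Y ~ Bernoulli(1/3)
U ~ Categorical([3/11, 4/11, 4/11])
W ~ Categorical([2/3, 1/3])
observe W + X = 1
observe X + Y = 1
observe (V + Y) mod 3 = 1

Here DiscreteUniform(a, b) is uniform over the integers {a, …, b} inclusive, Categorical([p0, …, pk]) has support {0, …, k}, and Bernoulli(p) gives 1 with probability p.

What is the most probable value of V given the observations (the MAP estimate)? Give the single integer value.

argmax_v P(V = v | obs) = 1

Enumerate traces; 12 have nonzero weight after conditioning:
  (X=0, Z=0, V=0, Y=1, U=0, W=1) weight 1/297
  (X=0, Z=0, V=0, Y=1, U=1, W=1) weight 4/891
  (X=0, Z=0, V=0, Y=1, U=2, W=1) weight 4/891
  (X=0, Z=1, V=0, Y=1, U=0, W=1) weight 2/495
  (X=0, Z=1, V=0, Y=1, U=1, W=1) weight 8/1485
  (X=0, Z=1, V=0, Y=1, U=2, W=1) weight 8/1485
  (X=1, Z=0, V=1, Y=0, U=0, W=0) weight 2/495
  (X=1, Z=0, V=1, Y=0, U=1, W=0) weight 8/1485
  … 4 more
Group by V:
  weight(V=0) = 11/405
  weight(V=1) = 22/675
Total weight = 11/405 + 22/675 = 121/2025
P(V=0 | obs) = 11/405 / 121/2025 = 5/11
P(V=1 | obs) = 22/675 / 121/2025 = 6/11
argmax = 1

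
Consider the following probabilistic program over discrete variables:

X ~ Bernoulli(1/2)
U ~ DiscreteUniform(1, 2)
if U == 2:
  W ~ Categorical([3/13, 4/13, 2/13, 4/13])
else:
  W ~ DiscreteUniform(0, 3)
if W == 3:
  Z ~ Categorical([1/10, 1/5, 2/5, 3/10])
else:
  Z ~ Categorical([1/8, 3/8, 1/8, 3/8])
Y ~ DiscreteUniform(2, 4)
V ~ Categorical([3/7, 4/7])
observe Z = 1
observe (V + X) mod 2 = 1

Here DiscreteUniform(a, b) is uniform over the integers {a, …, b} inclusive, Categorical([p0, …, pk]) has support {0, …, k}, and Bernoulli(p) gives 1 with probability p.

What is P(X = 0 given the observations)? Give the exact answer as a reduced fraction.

Enumerate traces; 48 have nonzero weight after conditioning:
  (X=0, U=1, W=0, Z=1, Y=2, V=1) weight 1/224
  (X=0, U=1, W=0, Z=1, Y=3, V=1) weight 1/224
  (X=0, U=1, W=0, Z=1, Y=4, V=1) weight 1/224
  (X=0, U=1, W=1, Z=1, Y=2, V=1) weight 1/224
  (X=0, U=1, W=1, Z=1, Y=3, V=1) weight 1/224
  (X=0, U=1, W=1, Z=1, Y=4, V=1) weight 1/224
  (X=0, U=1, W=2, Z=1, Y=2, V=1) weight 1/224
  (X=0, U=1, W=2, Z=1, Y=3, V=1) weight 1/224
  (X=1, U=1, W=0, Z=1, Y=2, V=0) weight 3/896
  … 39 more
Group by X:
  weight(X=0) = 1357/14560
  weight(X=1) = 4071/58240
Total weight = 1357/14560 + 4071/58240 = 1357/8320
P(X=0 | obs) = 1357/14560 / 1357/8320 = 4/7
P(X=1 | obs) = 4071/58240 / 1357/8320 = 3/7

P(X = 0 | obs) = 4/7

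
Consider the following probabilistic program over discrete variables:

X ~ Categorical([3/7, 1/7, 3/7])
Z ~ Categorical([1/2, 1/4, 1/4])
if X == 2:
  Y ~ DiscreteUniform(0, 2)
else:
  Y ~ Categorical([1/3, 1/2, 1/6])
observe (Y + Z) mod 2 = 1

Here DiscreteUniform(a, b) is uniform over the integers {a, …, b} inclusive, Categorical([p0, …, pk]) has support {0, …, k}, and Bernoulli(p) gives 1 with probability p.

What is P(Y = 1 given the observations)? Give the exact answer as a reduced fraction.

Enumerate traces; 12 have nonzero weight after conditioning:
  (X=0, Z=0, Y=1) weight 3/28
  (X=0, Z=1, Y=0) weight 1/28
  (X=0, Z=1, Y=2) weight 1/56
  (X=0, Z=2, Y=1) weight 3/56
  (X=1, Z=0, Y=1) weight 1/28
  (X=1, Z=1, Y=0) weight 1/84
  (X=1, Z=1, Y=2) weight 1/168
  (X=1, Z=2, Y=1) weight 1/56
  … 4 more
Group by Y:
  weight(Y=0) = 1/12
  weight(Y=1) = 9/28
  weight(Y=2) = 5/84
Total weight = 1/12 + 9/28 + 5/84 = 13/28
P(Y=0 | obs) = 1/12 / 13/28 = 7/39
P(Y=1 | obs) = 9/28 / 13/28 = 9/13
P(Y=2 | obs) = 5/84 / 13/28 = 5/39

P(Y = 1 | obs) = 9/13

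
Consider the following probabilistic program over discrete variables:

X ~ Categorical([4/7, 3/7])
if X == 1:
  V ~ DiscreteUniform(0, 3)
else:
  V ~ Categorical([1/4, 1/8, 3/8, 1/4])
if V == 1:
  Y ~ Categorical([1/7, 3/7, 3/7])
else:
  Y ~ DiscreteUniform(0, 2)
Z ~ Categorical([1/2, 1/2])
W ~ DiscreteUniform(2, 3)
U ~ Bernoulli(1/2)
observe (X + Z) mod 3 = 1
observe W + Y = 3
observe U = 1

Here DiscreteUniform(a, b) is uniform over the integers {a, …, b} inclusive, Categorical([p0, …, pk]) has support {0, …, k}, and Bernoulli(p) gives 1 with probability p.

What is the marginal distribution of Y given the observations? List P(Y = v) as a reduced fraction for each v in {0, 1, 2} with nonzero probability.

Enumerate traces; 16 have nonzero weight after conditioning:
  (X=0, V=0, Y=0, Z=1, W=3, U=1) weight 1/168
  (X=0, V=0, Y=1, Z=1, W=2, U=1) weight 1/168
  (X=0, V=1, Y=0, Z=1, W=3, U=1) weight 1/784
  (X=0, V=1, Y=1, Z=1, W=2, U=1) weight 3/784
  (X=0, V=2, Y=0, Z=1, W=3, U=1) weight 1/112
  (X=0, V=2, Y=1, Z=1, W=2, U=1) weight 1/112
  (X=0, V=3, Y=0, Z=1, W=3, U=1) weight 1/168
  (X=0, V=3, Y=1, Z=1, W=2, U=1) weight 1/168
  … 8 more
Group by Y:
  weight(Y=0) = 11/294
  weight(Y=1) = 103/2352
Total weight = 11/294 + 103/2352 = 191/2352
P(Y=0 | obs) = 11/294 / 191/2352 = 88/191
P(Y=1 | obs) = 103/2352 / 191/2352 = 103/191

P(Y=0) = 88/191, P(Y=1) = 103/191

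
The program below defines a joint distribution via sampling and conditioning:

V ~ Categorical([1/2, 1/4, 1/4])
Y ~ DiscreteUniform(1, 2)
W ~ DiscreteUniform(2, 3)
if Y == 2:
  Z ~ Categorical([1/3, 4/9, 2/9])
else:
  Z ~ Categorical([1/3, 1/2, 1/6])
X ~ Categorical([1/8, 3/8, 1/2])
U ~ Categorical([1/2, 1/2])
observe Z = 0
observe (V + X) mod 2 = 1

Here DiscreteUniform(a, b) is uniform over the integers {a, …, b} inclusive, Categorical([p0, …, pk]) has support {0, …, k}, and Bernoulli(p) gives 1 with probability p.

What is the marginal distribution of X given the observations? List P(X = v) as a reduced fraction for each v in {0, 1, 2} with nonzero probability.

Enumerate traces; 32 have nonzero weight after conditioning:
  (V=0, Y=1, W=2, Z=0, X=1, U=0) weight 1/128
  (V=0, Y=1, W=2, Z=0, X=1, U=1) weight 1/128
  (V=0, Y=1, W=3, Z=0, X=1, U=0) weight 1/128
  (V=0, Y=1, W=3, Z=0, X=1, U=1) weight 1/128
  (V=0, Y=2, W=2, Z=0, X=1, U=0) weight 1/128
  (V=0, Y=2, W=2, Z=0, X=1, U=1) weight 1/128
  (V=0, Y=2, W=3, Z=0, X=1, U=0) weight 1/128
  (V=0, Y=2, W=3, Z=0, X=1, U=1) weight 1/128
  (V=1, Y=1, W=2, Z=0, X=0, U=0) weight 1/768
  (V=1, Y=1, W=2, Z=0, X=2, U=0) weight 1/192
  … 22 more
Group by X:
  weight(X=0) = 1/96
  weight(X=1) = 3/32
  weight(X=2) = 1/24
Total weight = 1/96 + 3/32 + 1/24 = 7/48
P(X=0 | obs) = 1/96 / 7/48 = 1/14
P(X=1 | obs) = 3/32 / 7/48 = 9/14
P(X=2 | obs) = 1/24 / 7/48 = 2/7

P(X=0) = 1/14, P(X=1) = 9/14, P(X=2) = 2/7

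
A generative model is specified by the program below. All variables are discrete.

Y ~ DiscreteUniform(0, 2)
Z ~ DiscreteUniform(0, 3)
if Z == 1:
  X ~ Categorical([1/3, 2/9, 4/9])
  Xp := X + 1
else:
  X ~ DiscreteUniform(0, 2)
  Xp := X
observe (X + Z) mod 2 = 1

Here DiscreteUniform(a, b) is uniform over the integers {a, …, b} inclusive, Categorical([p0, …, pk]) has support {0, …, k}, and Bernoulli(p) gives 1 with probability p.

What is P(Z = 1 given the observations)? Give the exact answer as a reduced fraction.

Enumerate traces; 18 have nonzero weight after conditioning:
  (Y=0, Z=0, X=1) weight 1/36
  (Y=0, Z=1, X=0) weight 1/36
  (Y=0, Z=1, X=2) weight 1/27
  (Y=0, Z=2, X=1) weight 1/36
  (Y=0, Z=3, X=0) weight 1/36
  (Y=0, Z=3, X=2) weight 1/36
  (Y=1, Z=0, X=1) weight 1/36
  (Y=1, Z=1, X=0) weight 1/36
  … 10 more
Group by Z:
  weight(Z=0) = 1/12
  weight(Z=1) = 7/36
  weight(Z=2) = 1/12
  weight(Z=3) = 1/6
Total weight = 1/12 + 7/36 + 1/12 + 1/6 = 19/36
P(Z=0 | obs) = 1/12 / 19/36 = 3/19
P(Z=1 | obs) = 7/36 / 19/36 = 7/19
P(Z=2 | obs) = 1/12 / 19/36 = 3/19
P(Z=3 | obs) = 1/6 / 19/36 = 6/19

P(Z = 1 | obs) = 7/19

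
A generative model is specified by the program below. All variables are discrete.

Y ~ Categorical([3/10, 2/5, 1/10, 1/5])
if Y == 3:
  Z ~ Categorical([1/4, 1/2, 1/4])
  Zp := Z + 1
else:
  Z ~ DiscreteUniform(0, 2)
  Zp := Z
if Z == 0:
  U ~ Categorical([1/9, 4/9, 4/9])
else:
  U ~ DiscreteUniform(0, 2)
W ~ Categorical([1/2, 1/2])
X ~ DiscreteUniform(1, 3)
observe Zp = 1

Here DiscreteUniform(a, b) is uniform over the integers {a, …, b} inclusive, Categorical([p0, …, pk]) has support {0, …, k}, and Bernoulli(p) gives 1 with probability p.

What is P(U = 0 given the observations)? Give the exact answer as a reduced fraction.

Enumerate traces; 72 have nonzero weight after conditioning:
  (Y=0, Z=1, U=0, W=0, X=1) weight 1/180
  (Y=0, Z=1, U=0, W=0, X=2) weight 1/180
  (Y=0, Z=1, U=0, W=0, X=3) weight 1/180
  (Y=0, Z=1, U=0, W=1, X=1) weight 1/180
  (Y=0, Z=1, U=0, W=1, X=2) weight 1/180
  (Y=0, Z=1, U=0, W=1, X=3) weight 1/180
  (Y=0, Z=1, U=1, W=0, X=1) weight 1/180
  (Y=0, Z=1, U=1, W=0, X=2) weight 1/180
  (Y=0, Z=1, U=2, W=0, X=1) weight 1/180
  … 63 more
Group by U:
  weight(U=0) = 17/180
  weight(U=1) = 1/9
  weight(U=2) = 1/9
Total weight = 17/180 + 1/9 + 1/9 = 19/60
P(U=0 | obs) = 17/180 / 19/60 = 17/57
P(U=1 | obs) = 1/9 / 19/60 = 20/57
P(U=2 | obs) = 1/9 / 19/60 = 20/57

P(U = 0 | obs) = 17/57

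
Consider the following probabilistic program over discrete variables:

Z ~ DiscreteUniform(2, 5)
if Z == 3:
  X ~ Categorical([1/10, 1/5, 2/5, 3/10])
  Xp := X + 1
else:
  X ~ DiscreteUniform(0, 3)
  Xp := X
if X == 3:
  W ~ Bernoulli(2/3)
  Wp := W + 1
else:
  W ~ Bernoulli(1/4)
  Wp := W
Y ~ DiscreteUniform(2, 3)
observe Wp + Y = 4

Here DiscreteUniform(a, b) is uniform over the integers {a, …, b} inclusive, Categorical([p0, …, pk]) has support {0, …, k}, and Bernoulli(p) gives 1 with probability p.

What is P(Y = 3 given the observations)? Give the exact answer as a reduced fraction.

Enumerate traces; 20 have nonzero weight after conditioning:
  (Z=2, X=0, W=1, Y=3) weight 1/128
  (Z=2, X=1, W=1, Y=3) weight 1/128
  (Z=2, X=2, W=1, Y=3) weight 1/128
  (Z=2, X=3, W=0, Y=3) weight 1/96
  (Z=2, X=3, W=1, Y=2) weight 1/48
  (Z=3, X=0, W=1, Y=3) weight 1/320
  (Z=3, X=1, W=1, Y=3) weight 1/160
  (Z=3, X=2, W=1, Y=3) weight 1/80
  … 12 more
Group by Y:
  weight(Y=2) = 7/80
  weight(Y=3) = 87/640
Total weight = 7/80 + 87/640 = 143/640
P(Y=2 | obs) = 7/80 / 143/640 = 56/143
P(Y=3 | obs) = 87/640 / 143/640 = 87/143

P(Y = 3 | obs) = 87/143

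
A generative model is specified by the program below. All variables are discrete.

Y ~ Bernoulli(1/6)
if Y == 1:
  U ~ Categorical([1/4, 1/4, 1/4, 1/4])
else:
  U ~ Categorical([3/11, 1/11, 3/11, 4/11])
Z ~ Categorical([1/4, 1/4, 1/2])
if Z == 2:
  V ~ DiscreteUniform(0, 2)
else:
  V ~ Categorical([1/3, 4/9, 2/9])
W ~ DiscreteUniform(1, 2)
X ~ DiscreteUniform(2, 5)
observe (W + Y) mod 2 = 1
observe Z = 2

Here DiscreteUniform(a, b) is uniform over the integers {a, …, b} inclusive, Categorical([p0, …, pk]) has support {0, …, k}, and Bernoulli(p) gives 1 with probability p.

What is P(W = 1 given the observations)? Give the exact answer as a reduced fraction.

Enumerate traces; 96 have nonzero weight after conditioning:
  (Y=0, U=0, Z=2, V=0, W=1, X=2) weight 5/1056
  (Y=0, U=0, Z=2, V=0, W=1, X=3) weight 5/1056
  (Y=0, U=0, Z=2, V=0, W=1, X=4) weight 5/1056
  (Y=0, U=0, Z=2, V=0, W=1, X=5) weight 5/1056
  (Y=0, U=0, Z=2, V=1, W=1, X=2) weight 5/1056
  (Y=0, U=0, Z=2, V=1, W=1, X=3) weight 5/1056
  (Y=0, U=0, Z=2, V=1, W=1, X=4) weight 5/1056
  (Y=0, U=0, Z=2, V=1, W=1, X=5) weight 5/1056
  (Y=1, U=0, Z=2, V=0, W=2, X=2) weight 1/1152
  … 87 more
Group by W:
  weight(W=1) = 5/24
  weight(W=2) = 1/24
Total weight = 5/24 + 1/24 = 1/4
P(W=1 | obs) = 5/24 / 1/4 = 5/6
P(W=2 | obs) = 1/24 / 1/4 = 1/6

P(W = 1 | obs) = 5/6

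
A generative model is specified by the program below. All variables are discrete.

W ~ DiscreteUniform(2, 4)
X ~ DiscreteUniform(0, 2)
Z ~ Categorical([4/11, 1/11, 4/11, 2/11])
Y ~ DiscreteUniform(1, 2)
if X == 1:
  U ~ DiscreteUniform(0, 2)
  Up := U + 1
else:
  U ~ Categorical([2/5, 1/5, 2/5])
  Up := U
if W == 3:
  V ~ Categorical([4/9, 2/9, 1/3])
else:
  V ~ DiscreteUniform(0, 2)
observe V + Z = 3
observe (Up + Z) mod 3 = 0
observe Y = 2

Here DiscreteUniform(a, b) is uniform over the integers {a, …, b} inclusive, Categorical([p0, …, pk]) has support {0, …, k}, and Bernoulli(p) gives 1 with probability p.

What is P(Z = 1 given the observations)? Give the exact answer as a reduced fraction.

Enumerate traces; 27 have nonzero weight after conditioning:
  (W=2, X=0, Z=1, Y=2, U=2, V=2) weight 1/1485
  (W=2, X=0, Z=2, Y=2, U=1, V=1) weight 2/1485
  (W=2, X=0, Z=3, Y=2, U=0, V=0) weight 2/1485
  (W=2, X=1, Z=1, Y=2, U=1, V=2) weight 1/1782
  (W=2, X=1, Z=2, Y=2, U=0, V=1) weight 2/891
  (W=2, X=1, Z=3, Y=2, U=2, V=0) weight 1/891
  (W=2, X=2, Z=1, Y=2, U=2, V=2) weight 1/1485
  (W=2, X=2, Z=2, Y=2, U=1, V=1) weight 2/1485
  … 19 more
Group by Z:
  weight(Z=1) = 17/2970
  weight(Z=2) = 16/1215
  weight(Z=3) = 34/2673
Total weight = 17/2970 + 16/1215 + 34/2673 = 169/5346
P(Z=1 | obs) = 17/2970 / 169/5346 = 153/845
P(Z=2 | obs) = 16/1215 / 169/5346 = 352/845
P(Z=3 | obs) = 34/2673 / 169/5346 = 68/169

P(Z = 1 | obs) = 153/845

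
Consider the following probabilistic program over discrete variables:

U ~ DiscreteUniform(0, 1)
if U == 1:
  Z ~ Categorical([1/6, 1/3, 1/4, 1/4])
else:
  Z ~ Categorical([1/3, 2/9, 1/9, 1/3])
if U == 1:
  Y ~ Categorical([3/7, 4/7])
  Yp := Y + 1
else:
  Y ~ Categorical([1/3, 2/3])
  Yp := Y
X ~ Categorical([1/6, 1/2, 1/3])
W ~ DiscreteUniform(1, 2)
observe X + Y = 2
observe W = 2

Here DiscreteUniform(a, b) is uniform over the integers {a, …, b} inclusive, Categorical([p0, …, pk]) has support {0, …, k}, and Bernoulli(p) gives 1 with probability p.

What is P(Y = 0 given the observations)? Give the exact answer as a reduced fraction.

P(Y = 0 | obs) = 16/55

Enumerate traces; 16 have nonzero weight after conditioning:
  (U=0, Z=0, Y=0, X=2, W=2) weight 1/108
  (U=0, Z=0, Y=1, X=1, W=2) weight 1/36
  (U=0, Z=1, Y=0, X=2, W=2) weight 1/162
  (U=0, Z=1, Y=1, X=1, W=2) weight 1/54
  (U=0, Z=2, Y=0, X=2, W=2) weight 1/324
  (U=0, Z=2, Y=1, X=1, W=2) weight 1/108
  (U=0, Z=3, Y=0, X=2, W=2) weight 1/108
  (U=0, Z=3, Y=1, X=1, W=2) weight 1/36
  … 8 more
Group by Y:
  weight(Y=0) = 4/63
  weight(Y=1) = 13/84
Total weight = 4/63 + 13/84 = 55/252
P(Y=0 | obs) = 4/63 / 55/252 = 16/55
P(Y=1 | obs) = 13/84 / 55/252 = 39/55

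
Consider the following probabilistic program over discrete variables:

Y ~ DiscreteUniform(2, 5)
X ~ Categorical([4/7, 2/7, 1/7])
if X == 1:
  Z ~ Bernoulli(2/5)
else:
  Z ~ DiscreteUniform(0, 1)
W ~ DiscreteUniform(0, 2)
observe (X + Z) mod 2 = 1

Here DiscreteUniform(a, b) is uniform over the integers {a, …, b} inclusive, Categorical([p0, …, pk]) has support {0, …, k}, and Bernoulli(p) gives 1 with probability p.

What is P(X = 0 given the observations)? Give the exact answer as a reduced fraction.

P(X = 0 | obs) = 20/37

Enumerate traces; 36 have nonzero weight after conditioning:
  (Y=2, X=0, Z=1, W=0) weight 1/42
  (Y=2, X=0, Z=1, W=1) weight 1/42
  (Y=2, X=0, Z=1, W=2) weight 1/42
  (Y=2, X=1, Z=0, W=0) weight 1/70
  (Y=2, X=1, Z=0, W=1) weight 1/70
  (Y=2, X=1, Z=0, W=2) weight 1/70
  (Y=2, X=2, Z=1, W=0) weight 1/168
  (Y=2, X=2, Z=1, W=1) weight 1/168
  … 28 more
Group by X:
  weight(X=0) = 2/7
  weight(X=1) = 6/35
  weight(X=2) = 1/14
Total weight = 2/7 + 6/35 + 1/14 = 37/70
P(X=0 | obs) = 2/7 / 37/70 = 20/37
P(X=1 | obs) = 6/35 / 37/70 = 12/37
P(X=2 | obs) = 1/14 / 37/70 = 5/37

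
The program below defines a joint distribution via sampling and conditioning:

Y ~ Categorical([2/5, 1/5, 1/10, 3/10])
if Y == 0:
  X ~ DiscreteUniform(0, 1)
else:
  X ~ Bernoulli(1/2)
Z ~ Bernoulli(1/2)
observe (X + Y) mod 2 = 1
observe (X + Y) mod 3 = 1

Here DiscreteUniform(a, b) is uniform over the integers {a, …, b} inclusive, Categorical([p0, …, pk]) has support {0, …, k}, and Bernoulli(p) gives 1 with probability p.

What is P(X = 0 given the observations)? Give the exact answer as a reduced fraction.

Enumerate traces; 4 have nonzero weight after conditioning:
  (Y=0, X=1, Z=0) weight 1/10
  (Y=0, X=1, Z=1) weight 1/10
  (Y=1, X=0, Z=0) weight 1/20
  (Y=1, X=0, Z=1) weight 1/20
Group by X:
  weight(X=0) = 1/10
  weight(X=1) = 1/5
Total weight = 1/10 + 1/5 = 3/10
P(X=0 | obs) = 1/10 / 3/10 = 1/3
P(X=1 | obs) = 1/5 / 3/10 = 2/3

P(X = 0 | obs) = 1/3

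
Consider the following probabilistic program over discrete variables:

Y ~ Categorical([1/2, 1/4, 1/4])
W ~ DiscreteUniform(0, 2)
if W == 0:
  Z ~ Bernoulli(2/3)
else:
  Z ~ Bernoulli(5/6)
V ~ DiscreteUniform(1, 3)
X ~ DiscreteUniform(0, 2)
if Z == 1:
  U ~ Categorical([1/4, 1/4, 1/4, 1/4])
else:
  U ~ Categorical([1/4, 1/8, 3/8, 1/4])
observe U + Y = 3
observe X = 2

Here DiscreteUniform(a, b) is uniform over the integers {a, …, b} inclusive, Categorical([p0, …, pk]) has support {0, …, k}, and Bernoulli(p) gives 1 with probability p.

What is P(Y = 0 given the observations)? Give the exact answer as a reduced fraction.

P(Y = 0 | obs) = 1/2

Enumerate traces; 54 have nonzero weight after conditioning:
  (Y=0, W=0, Z=0, V=1, X=2, U=3) weight 1/648
  (Y=0, W=0, Z=0, V=2, X=2, U=3) weight 1/648
  (Y=0, W=0, Z=0, V=3, X=2, U=3) weight 1/648
  (Y=0, W=0, Z=1, V=1, X=2, U=3) weight 1/324
  (Y=0, W=0, Z=1, V=2, X=2, U=3) weight 1/324
  (Y=0, W=0, Z=1, V=3, X=2, U=3) weight 1/324
  (Y=0, W=1, Z=0, V=1, X=2, U=3) weight 1/1296
  (Y=0, W=1, Z=0, V=2, X=2, U=3) weight 1/1296
  (Y=1, W=0, Z=0, V=1, X=2, U=2) weight 1/864
  (Y=2, W=0, Z=0, V=1, X=2, U=1) weight 1/2592
  … 44 more
Group by Y:
  weight(Y=0) = 1/24
  weight(Y=1) = 5/216
  weight(Y=2) = 1/54
Total weight = 1/24 + 5/216 + 1/54 = 1/12
P(Y=0 | obs) = 1/24 / 1/12 = 1/2
P(Y=1 | obs) = 5/216 / 1/12 = 5/18
P(Y=2 | obs) = 1/54 / 1/12 = 2/9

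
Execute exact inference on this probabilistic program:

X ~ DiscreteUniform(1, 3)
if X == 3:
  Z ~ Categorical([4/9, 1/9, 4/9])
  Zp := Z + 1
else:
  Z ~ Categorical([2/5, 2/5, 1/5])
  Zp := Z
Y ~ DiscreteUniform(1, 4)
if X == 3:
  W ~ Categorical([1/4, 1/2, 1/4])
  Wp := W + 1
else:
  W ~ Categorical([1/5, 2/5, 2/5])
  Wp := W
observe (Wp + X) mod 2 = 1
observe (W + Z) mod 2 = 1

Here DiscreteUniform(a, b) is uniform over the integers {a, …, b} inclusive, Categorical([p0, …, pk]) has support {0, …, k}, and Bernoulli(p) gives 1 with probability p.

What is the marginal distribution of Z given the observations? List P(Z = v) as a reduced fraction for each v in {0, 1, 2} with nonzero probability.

Enumerate traces; 24 have nonzero weight after conditioning:
  (X=1, Z=1, Y=1, W=0) weight 1/150
  (X=1, Z=1, Y=1, W=2) weight 1/75
  (X=1, Z=1, Y=2, W=0) weight 1/150
  (X=1, Z=1, Y=2, W=2) weight 1/75
  (X=1, Z=1, Y=3, W=0) weight 1/150
  (X=1, Z=1, Y=3, W=2) weight 1/75
  (X=1, Z=1, Y=4, W=0) weight 1/150
  (X=1, Z=1, Y=4, W=2) weight 1/75
  (X=2, Z=0, Y=1, W=1) weight 1/75
  (X=2, Z=2, Y=1, W=1) weight 1/150
  … 14 more
Group by Z:
  weight(Z=0) = 86/675
  weight(Z=1) = 2/25
  weight(Z=2) = 68/675
Total weight = 86/675 + 2/25 + 68/675 = 208/675
P(Z=0 | obs) = 86/675 / 208/675 = 43/104
P(Z=1 | obs) = 2/25 / 208/675 = 27/104
P(Z=2 | obs) = 68/675 / 208/675 = 17/52

P(Z=0) = 43/104, P(Z=1) = 27/104, P(Z=2) = 17/52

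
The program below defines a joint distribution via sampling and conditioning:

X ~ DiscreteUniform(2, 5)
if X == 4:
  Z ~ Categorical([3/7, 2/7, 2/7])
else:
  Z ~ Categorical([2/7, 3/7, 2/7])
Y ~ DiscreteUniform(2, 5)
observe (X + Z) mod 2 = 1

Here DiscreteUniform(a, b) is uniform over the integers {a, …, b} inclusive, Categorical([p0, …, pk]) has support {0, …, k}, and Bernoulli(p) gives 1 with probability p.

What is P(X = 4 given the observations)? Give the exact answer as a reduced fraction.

Enumerate traces; 24 have nonzero weight after conditioning:
  (X=2, Z=1, Y=2) weight 3/112
  (X=2, Z=1, Y=3) weight 3/112
  (X=2, Z=1, Y=4) weight 3/112
  (X=2, Z=1, Y=5) weight 3/112
  (X=3, Z=0, Y=2) weight 1/56
  (X=3, Z=0, Y=3) weight 1/56
  (X=3, Z=0, Y=4) weight 1/56
  (X=3, Z=0, Y=5) weight 1/56
  (X=4, Z=1, Y=2) weight 1/56
  (X=5, Z=0, Y=2) weight 1/56
  … 14 more
Group by X:
  weight(X=2) = 3/28
  weight(X=3) = 1/7
  weight(X=4) = 1/14
  weight(X=5) = 1/7
Total weight = 3/28 + 1/7 + 1/14 + 1/7 = 13/28
P(X=2 | obs) = 3/28 / 13/28 = 3/13
P(X=3 | obs) = 1/7 / 13/28 = 4/13
P(X=4 | obs) = 1/14 / 13/28 = 2/13
P(X=5 | obs) = 1/7 / 13/28 = 4/13

P(X = 4 | obs) = 2/13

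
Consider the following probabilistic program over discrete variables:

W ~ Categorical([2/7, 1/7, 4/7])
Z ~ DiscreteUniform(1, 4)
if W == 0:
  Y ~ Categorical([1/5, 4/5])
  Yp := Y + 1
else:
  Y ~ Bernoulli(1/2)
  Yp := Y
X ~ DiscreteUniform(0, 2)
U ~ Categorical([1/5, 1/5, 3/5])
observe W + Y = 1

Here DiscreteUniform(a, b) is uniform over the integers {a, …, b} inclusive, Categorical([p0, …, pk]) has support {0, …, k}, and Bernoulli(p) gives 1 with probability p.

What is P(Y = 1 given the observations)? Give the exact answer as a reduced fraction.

P(Y = 1 | obs) = 16/21

Enumerate traces; 72 have nonzero weight after conditioning:
  (W=0, Z=1, Y=1, X=0, U=0) weight 2/525
  (W=0, Z=1, Y=1, X=0, U=1) weight 2/525
  (W=0, Z=1, Y=1, X=0, U=2) weight 2/175
  (W=0, Z=1, Y=1, X=1, U=0) weight 2/525
  (W=0, Z=1, Y=1, X=1, U=1) weight 2/525
  (W=0, Z=1, Y=1, X=1, U=2) weight 2/175
  (W=0, Z=1, Y=1, X=2, U=0) weight 2/525
  (W=0, Z=1, Y=1, X=2, U=1) weight 2/525
  (W=1, Z=1, Y=0, X=0, U=0) weight 1/840
  … 63 more
Group by Y:
  weight(Y=0) = 1/14
  weight(Y=1) = 8/35
Total weight = 1/14 + 8/35 = 3/10
P(Y=0 | obs) = 1/14 / 3/10 = 5/21
P(Y=1 | obs) = 8/35 / 3/10 = 16/21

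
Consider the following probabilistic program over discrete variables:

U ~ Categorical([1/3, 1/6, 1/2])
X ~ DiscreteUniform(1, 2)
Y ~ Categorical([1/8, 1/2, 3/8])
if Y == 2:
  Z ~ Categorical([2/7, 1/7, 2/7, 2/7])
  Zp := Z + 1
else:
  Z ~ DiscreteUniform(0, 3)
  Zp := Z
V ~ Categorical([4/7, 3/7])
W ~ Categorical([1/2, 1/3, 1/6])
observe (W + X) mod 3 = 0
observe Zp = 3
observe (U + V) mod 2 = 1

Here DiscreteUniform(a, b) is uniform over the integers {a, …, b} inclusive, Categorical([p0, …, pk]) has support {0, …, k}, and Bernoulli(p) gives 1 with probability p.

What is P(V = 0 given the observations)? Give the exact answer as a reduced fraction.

P(V = 0 | obs) = 4/19

Enumerate traces; 18 have nonzero weight after conditioning:
  (U=0, X=1, Y=0, Z=3, V=1, W=2) weight 1/2688
  (U=0, X=1, Y=1, Z=3, V=1, W=2) weight 1/672
  (U=0, X=1, Y=2, Z=2, V=1, W=2) weight 1/784
  (U=0, X=2, Y=0, Z=3, V=1, W=1) weight 1/1344
  (U=0, X=2, Y=1, Z=3, V=1, W=1) weight 1/336
  (U=0, X=2, Y=2, Z=2, V=1, W=1) weight 1/392
  (U=1, X=1, Y=0, Z=3, V=0, W=2) weight 1/4032
  (U=1, X=1, Y=1, Z=3, V=0, W=2) weight 1/1008
  … 10 more
Group by V:
  weight(V=0) = 59/9408
  weight(V=1) = 295/12544
Total weight = 59/9408 + 295/12544 = 1121/37632
P(V=0 | obs) = 59/9408 / 1121/37632 = 4/19
P(V=1 | obs) = 295/12544 / 1121/37632 = 15/19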